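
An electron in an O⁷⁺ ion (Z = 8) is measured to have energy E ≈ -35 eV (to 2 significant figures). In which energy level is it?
n = 5

The exact energy levels follow E_n = -13.6057 Z² / n² eV with Z = 8.

The measured value (-35 eV) is reported to only 2 significant figures, so we must test candidate n values and see which one matches to that precision.

Candidate energies:
  n = 3:  E = -13.6057 × 8² / 3² = -96.75164 eV
  n = 4:  E = -13.6057 × 8² / 4² = -54.42280 eV
  n = 5:  E = -13.6057 × 8² / 5² = -34.83059 eV  ← matches
  n = 6:  E = -13.6057 × 8² / 6² = -24.18791 eV
  n = 7:  E = -13.6057 × 8² / 7² = -17.77071 eV

Checking against the measurement of -35 eV (2 sig figs), only n = 5 agrees:
E_5 = -34.83059 eV, which rounds to -35 eV ✓

Therefore n = 5.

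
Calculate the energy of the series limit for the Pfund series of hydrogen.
0.544228 eV

The series limit corresponds to the transition from n = ∞ to n = 5.
This is the highest energy (shortest wavelength) transition in the Pfund series.

E_∞ = 0 eV
E_5 = -13.6057 / 5² = -0.544228 eV

Energy at series limit:
ΔE = E_∞ - E_5 = 0 - (-0.544228) = 0.544228 eV

This energy equals the ionization energy from the n = 5 state of hydrogen.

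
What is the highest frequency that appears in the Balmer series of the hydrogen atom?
8.2246e+14 Hz

The series limit corresponds to the transition from n = ∞ to n = 2.
This is the highest energy (shortest wavelength) transition in the Balmer series.

E_∞ = 0 eV
E_2 = -13.6057 / 2² = -3.4014250 eV

Energy at series limit:
ΔE = E_∞ - E_2 = 0 - (-3.4014250) = 3.4014250 eV
E = 3.4014250 eV × (1.602177 × 10⁻¹⁹ J/eV) = 5.449685e-19 J
f = E/h = 5.449685e-19 J / (6.62607 × 10⁻³⁴ J·s) = 8.2246e+14 Hz

This energy equals the ionization energy from the n = 2 state of hydrogen.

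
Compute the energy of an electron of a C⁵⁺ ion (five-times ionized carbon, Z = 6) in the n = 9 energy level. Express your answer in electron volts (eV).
-6.04698 eV

The energy levels of a hydrogen-like atom are given by:
E_n = -13.6057 Z² / n² eV  (with Z = 6 for C⁵⁺)

For n = 9:
E_9 = -13.6057 × 6² / 9²
E_9 = -13.6057 × 36 / 81
E_9 = -6.04698 eV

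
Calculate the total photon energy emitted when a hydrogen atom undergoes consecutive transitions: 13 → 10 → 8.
0.13208 eV

The energy levels of hydrogen are E_n = -13.6057 / n² eV.

First transition (13 → 10):
ΔE₁ = |E_10 - E_13|
ΔE₁ = |-0.13605700000 - (-0.08050710059)| = 0.05554990 eV

Second transition (10 → 8):
ΔE₂ = |E_8 - E_10|
ΔE₂ = |-0.21258906250 - (-0.13605700000)| = 0.07653206 eV

Total energy released:
E_total = ΔE₁ + ΔE₂ = 0.05554990 + 0.07653206 = 0.13208 eV

Note: This equals the direct transition 13 → 8: 0.13208 eV ✓
Energy is conserved regardless of the path taken.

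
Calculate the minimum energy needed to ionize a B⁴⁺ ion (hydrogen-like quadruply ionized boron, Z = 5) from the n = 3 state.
37.79361 eV

The ionization energy is the energy needed to remove the electron completely (n → ∞).

For a hydrogen-like ion with Z = 5, E_n = -13.6057 Z² / n² eV.

At n = 3: E_3 = -13.6057 × 5² / 3² = -37.79361111 eV
At n = ∞: E_∞ = 0 eV

Ionization energy = E_∞ - E_3 = 0 - (-37.79361111) = 37.79361111 eV
Ionization energy ≈ 37.79361 eV

This is also called the binding energy of the electron in state n = 3.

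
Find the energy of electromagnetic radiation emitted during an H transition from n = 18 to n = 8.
0.171 eV

The energy levels are E_n = -13.6057 eV / n².

Energy at n = 18: E_18 = -13.6057 / 18² = -0.041993 eV
Energy at n = 8: E_8 = -13.6057 / 8² = -0.212589 eV

For emission (electron falling to lower state), the photon energy is:
E_photon = E_18 - E_8 = |-0.041993 - (-0.212589)|
E_photon = 0.171 eV

This energy is carried away by the emitted photon.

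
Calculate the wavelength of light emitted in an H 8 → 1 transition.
92.573 nm

First, find the transition energy using E_n = -13.6057 / n² eV:
E_8 = -13.6057 / 8² = -0.21259 eV
E_1 = -13.6057 / 1² = -13.60570 eV

Photon energy: |ΔE| = |E_1 - E_8| = 13.39311 eV

Convert to wavelength using E = hc/λ with hc = 1239.84 eV·nm:
λ = hc/E = 1239.84 eV·nm / 13.39311 eV
λ = 92.573 nm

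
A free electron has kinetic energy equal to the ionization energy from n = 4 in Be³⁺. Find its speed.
2.188e+06 m/s (or 0.73% of c)

The binding energy at n = 4 for Be³⁺ is:
E_4 = -13.6057 × 4²/4² = -13.60570 eV
|E_4| = 13.60570 eV

Convert to Joules:
KE = 13.60570 eV × (1.602177 × 10⁻¹⁹ J/eV) = 2.17987e-18 J

Using KE = ½mv²:
v = √(2·KE/m_e)
v = √(2 × 2.17987e-18 J / 9.10938 × 10⁻³¹ kg)
v = 2.188e+06 m/s

This is approximately 0.73% the speed of light.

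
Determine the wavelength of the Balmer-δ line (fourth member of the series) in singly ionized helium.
102.5173 nm

The lines of a series are numbered from the longest wavelength (smallest ΔE) outward; the fourth line is the transition from n = n_f + 4 to n_f.
The Balmer series has all transitions ending at n_f = 2.

For He⁺ (Z = 2), the fourth line (δ-line) is the jump from n = 6 to n = 2:
E_6 = -13.6057 × 2² / 6² = -1.5117444 eV
E_2 = -13.6057 × 2² / 2² = -13.6057000 eV
ΔE = E_6 - E_2 = 12.0939556 eV

λ = hc/E = 1239.84 eV·nm / 12.0939556 eV
λ = 102.5173 nm

This is the δ-line of the Balmer series in He⁺.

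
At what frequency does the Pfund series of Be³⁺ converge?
2.11e+15 Hz

The series limit corresponds to the transition from n = ∞ to n = 5.
This is the highest energy (shortest wavelength) transition in the Pfund series.

E_∞ = 0 eV
E_5 = -13.6057 × 4² / 5² = -8.7076480 eV

Energy at series limit:
ΔE = E_∞ - E_5 = 0 - (-8.7076480) = 8.7076480 eV
E = 8.7076480 eV × (1.602177 × 10⁻¹⁹ J/eV) = 1.3951e-18 J
f = E/h = 1.3951e-18 J / (6.62607 × 10⁻³⁴ J·s) = 2.11e+15 Hz

This energy equals the ionization energy from the n = 5 state of Be³⁺.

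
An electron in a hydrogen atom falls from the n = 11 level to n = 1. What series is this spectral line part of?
Lyman series

The spectral series in hydrogen are named based on the final (lower) energy level:
- Lyman series: n_final = 1 (ultraviolet)
- Balmer series: n_final = 2 (visible/near-UV)
- Paschen series: n_final = 3 (infrared)
- Brackett series: n_final = 4 (infrared)
- Pfund series: n_final = 5 (far infrared)

Since this transition ends at n = 1, it belongs to the Lyman series.

For reference, this 11 → 1 line has photon energy
ΔE = 13.6057 eV × (1/1² - 1/11²) = 13.49326 eV,
corresponding to wavelength λ = hc/ΔE = 1239.84 eV·nm / 13.49326 eV = 91.886 nm in the ultraviolet region.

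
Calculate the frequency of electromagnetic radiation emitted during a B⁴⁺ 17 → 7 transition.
1.394e+15 Hz

First, find the transition energy:
E_17 = -13.6057 × 5² / 17² = -1.176964 eV
E_7 = -13.6057 × 5² / 7² = -6.941684 eV
|ΔE| = |E_7 - E_17| = 5.764720 eV

Convert to Joules: E = 5.764720 eV × (1.602177 × 10⁻¹⁹ J/eV) = 9.23610e-19 J

Using E = hf:
f = E/h = 9.23610e-19 J / (6.62607 × 10⁻³⁴ J·s)
f = 1.394e+15 Hz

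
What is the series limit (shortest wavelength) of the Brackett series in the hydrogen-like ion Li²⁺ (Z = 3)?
162.002690 nm

The series limit corresponds to the transition from n = ∞ to n = 4.
This is the highest energy (shortest wavelength) transition in the Brackett series.

E_∞ = 0 eV
E_4 = -13.6057 × 3² / 4² = -7.6532062500 eV

Energy at series limit:
ΔE = E_∞ - E_4 = 0 - (-7.6532062500) = 7.6532062500 eV
λ = hc/E = 1239.84 eV·nm / 7.6532062500 eV = 162.002690 nm

This energy equals the ionization energy from the n = 4 state of Li²⁺.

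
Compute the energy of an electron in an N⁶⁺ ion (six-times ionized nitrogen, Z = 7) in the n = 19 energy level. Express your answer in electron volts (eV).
-1.846757 eV

The energy levels of a hydrogen-like atom are given by:
E_n = -13.6057 Z² / n² eV  (with Z = 7 for N⁶⁺)

For n = 19:
E_19 = -13.6057 × 7² / 19²
E_19 = -13.6057 × 49 / 361
E_19 = -1.846757 eV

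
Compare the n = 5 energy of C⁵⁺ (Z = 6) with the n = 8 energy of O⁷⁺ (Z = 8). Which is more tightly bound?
C⁵⁺ at n = 5 (E = -19.592 eV)

Using E_n = -13.6057 Z² / n² eV:

C⁵⁺ (Z = 6) at n = 5:
E = -13.6057 × 6² / 5² = -13.6057 × 36 / 25 = -19.592208 eV

O⁷⁺ (Z = 8) at n = 8:
E = -13.6057 × 8² / 8² = -13.6057 × 64 / 64 = -13.605700 eV

Since -19.592208 eV < -13.605700 eV,
C⁵⁺ at n = 5 is more tightly bound (requires more energy to ionize).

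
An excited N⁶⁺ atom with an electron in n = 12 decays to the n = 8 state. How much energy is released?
5.79 eV

The energy levels are E_n = -13.6057 Z² eV / n².

Energy at n = 12: E_12 = -13.6057 × 7² / 12² = -4.62972 eV
Energy at n = 8: E_8 = -13.6057 × 7² / 8² = -10.41686 eV

For emission (electron falling to lower state), the photon energy is:
E_photon = E_12 - E_8 = |-4.62972 - (-10.41686)|
E_photon = 5.79 eV

This energy is carried away by the emitted photon.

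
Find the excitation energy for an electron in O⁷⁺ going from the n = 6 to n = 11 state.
16.992 eV

The energy levels of a hydrogen-like atom are E_n = -13.6057 Z² eV / n².

Energy at n = 6: E_6 = -13.6057 × 8² / 6² = -24.187911 eV
Energy at n = 11: E_11 = -13.6057 × 8² / 11² = -7.196403 eV

The excitation energy is the difference:
ΔE = E_11 - E_6
ΔE = -7.196403 - (-24.187911)
ΔE = 16.992 eV

Since this is positive, energy must be absorbed (photon absorption).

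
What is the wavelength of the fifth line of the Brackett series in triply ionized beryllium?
113.56 nm

The lines of a series are numbered from the longest wavelength (smallest ΔE) outward; the fifth line is the transition from n = n_f + 5 to n_f.
The Brackett series has all transitions ending at n_f = 4.

For Be³⁺ (Z = 4), the fifth line (ε-line) is the jump from n = 9 to n = 4:
E_9 = -13.6057 × 4² / 9² = -2.68755 eV
E_4 = -13.6057 × 4² / 4² = -13.60570 eV
ΔE = E_9 - E_4 = 10.91815 eV

λ = hc/E = 1239.84 eV·nm / 10.91815 eV
λ = 113.56 nm

This is the ε-line of the Brackett series in Be³⁺.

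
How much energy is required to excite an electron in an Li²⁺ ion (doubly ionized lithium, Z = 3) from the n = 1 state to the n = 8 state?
120.53800 eV

The energy levels of a hydrogen-like atom are E_n = -13.6057 Z² eV / n².

Energy at n = 1: E_1 = -13.6057 × 3² / 1² = -122.45130000 eV
Energy at n = 8: E_8 = -13.6057 × 3² / 8² = -1.91330156 eV

The excitation energy is the difference:
ΔE = E_8 - E_1
ΔE = -1.91330156 - (-122.45130000)
ΔE = 120.53800 eV

Since this is positive, energy must be absorbed (photon absorption).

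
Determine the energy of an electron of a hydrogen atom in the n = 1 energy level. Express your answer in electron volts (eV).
-13.61 eV

The energy levels of a hydrogen-like atom are given by:
E_n = -13.6057 eV / n²

For n = 1:
E_1 = -13.6057 eV / 1²
E_1 = -13.6057 eV / 1
E_1 = -13.61 eV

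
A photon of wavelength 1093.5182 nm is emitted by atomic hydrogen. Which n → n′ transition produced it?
n = 6 → n = 3

First, find the photon energy from the wavelength (hc = 1239.84 eV·nm):
E = hc/λ = 1239.84 eV·nm / 1093.5182 nm = 1.1338083 eV

The energy levels of hydrogen satisfy E_n = -13.6057 / n² eV, so an emission n_i → n_f releases
ΔE = 13.6057 × (1/n_f² − 1/n_i²) eV.

Setting ΔE equal to the photon energy:
1/n_f² − 1/n_i² = 1.1338083 / 13.6057 = 0.083333331

Since 1/n_i² must be positive, we need 1/n_f² > 0.083333331, i.e. n_f ≤ 3. For each allowed n_f, solve n_i = (1/n_f² − 0.083333331)^(−1/2) and check whether it is a whole number:
  n_f = 1: 1/n_i² = 1.000000000 − 0.083333331 = 0.916666669 → n_i = 1.044  (not an integer) ✗
  n_f = 2: 1/n_i² = 0.250000000 − 0.083333331 = 0.166666669 → n_i = 2.449  (not an integer) ✗
  n_f = 3: 1/n_i² = 0.111111111 − 0.083333331 = 0.027777780 → n_i = 6.000  → integer, n_i = 6 ✓

Only n_f = 3 gives an integer upper level, n_i = 6.

The transition is from n = 6 to n = 3 (emission).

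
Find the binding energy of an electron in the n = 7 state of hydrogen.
0.277667 eV

The ionization energy is the energy needed to remove the electron completely (n → ∞).

For hydrogen, E_n = -13.6057 eV / n².

At n = 7: E_7 = -13.6057 / 7² = -0.277667347 eV
At n = ∞: E_∞ = 0 eV

Ionization energy = E_∞ - E_7 = 0 - (-0.277667347) = 0.277667347 eV
Ionization energy ≈ 0.277667 eV

This is also called the binding energy of the electron in state n = 7.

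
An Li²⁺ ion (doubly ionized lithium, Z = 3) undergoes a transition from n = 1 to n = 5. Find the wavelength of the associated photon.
10.54705 nm

First, find the transition energy using E_n = -13.6057 Z² / n² eV:
E_1 = -13.6057 × 3² / 1² = -122.4513000 eV
E_5 = -13.6057 × 3² / 5² = -4.8980520 eV

Photon energy: |ΔE| = |E_5 - E_1| = 117.5532480 eV

Convert to wavelength using E = hc/λ with hc = 1239.84 eV·nm:
λ = hc/E = 1239.84 eV·nm / 117.5532480 eV
λ = 10.54705 nm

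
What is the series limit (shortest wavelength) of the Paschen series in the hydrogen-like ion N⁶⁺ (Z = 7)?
16.73752 nm

The series limit corresponds to the transition from n = ∞ to n = 3.
This is the highest energy (shortest wavelength) transition in the Paschen series.

E_∞ = 0 eV
E_3 = -13.6057 × 7² / 3² = -74.0754778 eV

Energy at series limit:
ΔE = E_∞ - E_3 = 0 - (-74.0754778) = 74.0754778 eV
λ = hc/E = 1239.84 eV·nm / 74.0754778 eV = 16.73752 nm

This energy equals the ionization energy from the n = 3 state of N⁶⁺.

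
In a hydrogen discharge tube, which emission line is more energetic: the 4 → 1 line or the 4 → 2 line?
4 → 1

Calculate the energy for each transition:

Transition 4 → 1:
ΔE₁ = |E_1 - E_4| = |-13.6057/1² - (-13.6057/4²)|
ΔE₁ = |-13.6057000000 - (-0.8503562500)| = 12.7553438 eV

Transition 4 → 2:
ΔE₂ = |E_2 - E_4| = |-13.6057/2² - (-13.6057/4²)|
ΔE₂ = |-3.4014250000 - (-0.8503562500)| = 2.5510688 eV

Since 12.7553438 eV > 2.5510688 eV, the transition 4 → 1 emits the more energetic photon.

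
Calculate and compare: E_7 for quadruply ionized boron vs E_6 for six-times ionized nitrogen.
N⁶⁺ at n = 6 (E = -18.519 eV)

Using E_n = -13.6057 Z² / n² eV:

B⁴⁺ (Z = 5) at n = 7:
E = -13.6057 × 5² / 7² = -13.6057 × 25 / 49 = -6.941684 eV

N⁶⁺ (Z = 7) at n = 6:
E = -13.6057 × 7² / 6² = -13.6057 × 49 / 36 = -18.518869 eV

Since -18.518869 eV < -6.941684 eV,
N⁶⁺ at n = 6 is more tightly bound (requires more energy to ionize).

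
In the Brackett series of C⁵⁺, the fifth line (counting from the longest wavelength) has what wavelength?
50.470069 nm

The lines of a series are numbered from the longest wavelength (smallest ΔE) outward; the fifth line is the transition from n = n_f + 5 to n_f.
The Brackett series has all transitions ending at n_f = 4.

For C⁵⁺ (Z = 6), the fifth line (ε-line) is the jump from n = 9 to n = 4:
E_9 = -13.6057 × 6² / 9² = -6.04697778 eV
E_4 = -13.6057 × 6² / 4² = -30.61282500 eV
ΔE = E_9 - E_4 = 24.56584722 eV

λ = hc/E = 1239.84 eV·nm / 24.56584722 eV
λ = 50.470069 nm

This is the ε-line of the Brackett series in C⁵⁺.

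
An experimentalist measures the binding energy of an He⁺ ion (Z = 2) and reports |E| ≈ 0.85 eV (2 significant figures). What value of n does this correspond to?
n = 8

The exact energy levels follow E_n = -13.6057 Z² / n² eV with Z = 2.

The measured value (-0.85 eV) is reported to only 2 significant figures, so we must test candidate n values and see which one matches to that precision.

Candidate energies:
  n = 6:  E = -13.6057 × 2² / 6² = -1.51174 eV
  n = 7:  E = -13.6057 × 2² / 7² = -1.11067 eV
  n = 8:  E = -13.6057 × 2² / 8² = -0.85036 eV  ← matches
  n = 9:  E = -13.6057 × 2² / 9² = -0.67189 eV
  n = 10:  E = -13.6057 × 2² / 10² = -0.54423 eV

Checking against the measurement of -0.85 eV (2 sig figs), only n = 8 agrees:
E_8 = -0.85036 eV, which rounds to -0.85 eV ✓

Therefore n = 8.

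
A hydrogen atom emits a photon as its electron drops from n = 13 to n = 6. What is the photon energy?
0.2974 eV

The energy levels are E_n = -13.6057 eV / n².

Energy at n = 13: E_13 = -13.6057 / 13² = -0.0805071 eV
Energy at n = 6: E_6 = -13.6057 / 6² = -0.3779361 eV

For emission (electron falling to lower state), the photon energy is:
E_photon = E_13 - E_6 = |-0.0805071 - (-0.3779361)|
E_photon = 0.2974 eV

This energy is carried away by the emitted photon.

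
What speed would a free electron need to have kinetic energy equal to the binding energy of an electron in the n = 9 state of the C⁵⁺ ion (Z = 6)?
1.4585e+06 m/s (or 0.49% of c)

The binding energy at n = 9 for C⁵⁺ is:
E_9 = -13.6057 × 6²/9² = -6.0469778 eV
|E_9| = 6.0469778 eV

Convert to Joules:
KE = 6.0469778 eV × (1.602177 × 10⁻¹⁹ J/eV) = 9.688329e-19 J

Using KE = ½mv²:
v = √(2·KE/m_e)
v = √(2 × 9.688329e-19 J / 9.10938 × 10⁻³¹ kg)
v = 1.4585e+06 m/s

This is approximately 0.49% the speed of light.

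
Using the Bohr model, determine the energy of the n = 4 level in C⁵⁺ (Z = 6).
-30.6128 eV

For hydrogen-like ions, the energy levels scale with Z²:
E_n = -13.6057 Z² / n² eV

For C⁵⁺ (Z = 6) at n = 4:
E_4 = -13.6057 × 6² / 4²
E_4 = -13.6057 × 36 / 16
E_4 = -489.8052 / 16
E_4 = -30.6128 eV

The energy is 36 times more negative than hydrogen at the same n due to the stronger nuclear charge.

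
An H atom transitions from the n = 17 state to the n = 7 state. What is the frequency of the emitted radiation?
5.5756e+13 Hz

First, find the transition energy:
E_17 = -13.6057 / 17² = -0.04707855 eV
E_7 = -13.6057 / 7² = -0.27766735 eV
|ΔE| = |E_7 - E_17| = 0.23058880 eV

Convert to Joules: E = 0.23058880 eV × (1.602177 × 10⁻¹⁹ J/eV) = 3.694441e-20 J

Using E = hf:
f = E/h = 3.694441e-20 J / (6.62607 × 10⁻³⁴ J·s)
f = 5.5756e+13 Hz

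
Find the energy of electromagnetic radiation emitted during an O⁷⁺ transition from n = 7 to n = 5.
17.060 eV

The energy levels are E_n = -13.6057 Z² eV / n².

Energy at n = 7: E_7 = -13.6057 × 8² / 7² = -17.770710 eV
Energy at n = 5: E_5 = -13.6057 × 8² / 5² = -34.830592 eV

For emission (electron falling to lower state), the photon energy is:
E_photon = E_7 - E_5 = |-17.770710 - (-34.830592)|
E_photon = 17.060 eV

This energy is carried away by the emitted photon.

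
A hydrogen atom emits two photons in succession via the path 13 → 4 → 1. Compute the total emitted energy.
13.525 eV

The energy levels of hydrogen are E_n = -13.6057 / n² eV.

First transition (13 → 4):
ΔE₁ = |E_4 - E_13|
ΔE₁ = |-0.850356250 - (-0.080507101)| = 0.769849 eV

Second transition (4 → 1):
ΔE₂ = |E_1 - E_4|
ΔE₂ = |-13.605700000 - (-0.850356250)| = 12.755344 eV

Total energy released:
E_total = ΔE₁ + ΔE₂ = 0.769849 + 12.755344 = 13.525 eV

Note: This equals the direct transition 13 → 1: 13.525 eV ✓
Energy is conserved regardless of the path taken.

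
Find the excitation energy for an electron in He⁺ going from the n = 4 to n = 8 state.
2.5511 eV

The energy levels of a hydrogen-like atom are E_n = -13.6057 Z² eV / n².

Energy at n = 4: E_4 = -13.6057 × 2² / 4² = -3.4014250 eV
Energy at n = 8: E_8 = -13.6057 × 2² / 8² = -0.8503563 eV

The excitation energy is the difference:
ΔE = E_8 - E_4
ΔE = -0.8503563 - (-3.4014250)
ΔE = 2.5511 eV

Since this is positive, energy must be absorbed (photon absorption).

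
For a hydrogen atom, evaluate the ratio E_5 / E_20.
16.000

Using E_n = -13.6057 Z² / n² eV with Z = 1:

E_5 = -13.6057 / 5² = -13.6057 / 25 = -0.544228000 eV
E_20 = -13.6057 / 20² = -13.6057 / 400 = -0.034014250 eV

The ratio is:
E_5/E_20 = (-0.544228000) / (-0.034014250)
E_5/E_20 = (-13.6057/25) / (-13.6057/400)
E_5/E_20 = 400/25
E_5/E_20 = 16.000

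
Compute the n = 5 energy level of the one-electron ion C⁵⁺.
-19.592208 eV

For hydrogen-like ions, the energy levels scale with Z²:
E_n = -13.6057 Z² / n² eV

For C⁵⁺ (Z = 6) at n = 5:
E_5 = -13.6057 × 6² / 5²
E_5 = -13.6057 × 36 / 25
E_5 = -489.8052 / 25
E_5 = -19.592208 eV

The energy is 36 times more negative than hydrogen at the same n due to the stronger nuclear charge.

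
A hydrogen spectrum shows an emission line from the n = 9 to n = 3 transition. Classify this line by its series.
Paschen series

The spectral series in hydrogen are named based on the final (lower) energy level:
- Lyman series: n_final = 1 (ultraviolet)
- Balmer series: n_final = 2 (visible/near-UV)
- Paschen series: n_final = 3 (infrared)
- Brackett series: n_final = 4 (infrared)
- Pfund series: n_final = 5 (far infrared)

Since this transition ends at n = 3, it belongs to the Paschen series.

For reference, this 9 → 3 line has photon energy
ΔE = 13.6057 eV × (1/3² - 1/9²) = 1.3437728395 eV,
corresponding to wavelength λ = hc/ΔE = 1239.84 eV·nm / 1.3437728395 eV = 922.655946 nm in the infrared region.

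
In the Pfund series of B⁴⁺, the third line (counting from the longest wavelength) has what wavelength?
149.54 nm

The lines of a series are numbered from the longest wavelength (smallest ΔE) outward; the third line is the transition from n = n_f + 3 to n_f.
The Pfund series has all transitions ending at n_f = 5.

For B⁴⁺ (Z = 5), the third line (γ-line) is the jump from n = 8 to n = 5:
E_8 = -13.6057 × 5² / 8² = -5.314727 eV
E_5 = -13.6057 × 5² / 5² = -13.605700 eV
ΔE = E_8 - E_5 = 8.290973 eV

λ = hc/E = 1239.84 eV·nm / 8.290973 eV
λ = 149.54 nm

This is the γ-line of the Pfund series in B⁴⁺.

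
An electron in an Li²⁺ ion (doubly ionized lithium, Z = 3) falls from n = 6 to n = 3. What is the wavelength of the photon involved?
121.502018 nm

First, find the transition energy using E_n = -13.6057 Z² / n² eV:
E_6 = -13.6057 × 3² / 6² = -3.401425000 eV
E_3 = -13.6057 × 3² / 3² = -13.605700000 eV

Photon energy: |ΔE| = |E_3 - E_6| = 10.204275000 eV

Convert to wavelength using E = hc/λ with hc = 1239.84 eV·nm:
λ = hc/E = 1239.84 eV·nm / 10.204275000 eV
λ = 121.502018 nm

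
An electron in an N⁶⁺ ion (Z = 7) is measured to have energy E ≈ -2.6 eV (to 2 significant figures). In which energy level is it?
n = 16

The exact energy levels follow E_n = -13.6057 Z² / n² eV with Z = 7.

The measured value (-2.6 eV) is reported to only 2 significant figures, so we must test candidate n values and see which one matches to that precision.

Candidate energies:
  n = 14:  E = -13.6057 × 7² / 14² = -3.40143 eV
  n = 15:  E = -13.6057 × 7² / 15² = -2.96302 eV
  n = 16:  E = -13.6057 × 7² / 16² = -2.60422 eV  ← matches
  n = 17:  E = -13.6057 × 7² / 17² = -2.30685 eV
  n = 18:  E = -13.6057 × 7² / 18² = -2.05765 eV

Checking against the measurement of -2.6 eV (2 sig figs), only n = 16 agrees:
E_16 = -2.60422 eV, which rounds to -2.6 eV ✓

Therefore n = 16.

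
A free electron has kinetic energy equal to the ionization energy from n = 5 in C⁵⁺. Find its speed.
2.6252e+06 m/s (or 0.876% of c)

The binding energy at n = 5 for C⁵⁺ is:
E_5 = -13.6057 × 6²/5² = -19.592208 eV
|E_5| = 19.592208 eV

Convert to Joules:
KE = 19.592208 eV × (1.602177 × 10⁻¹⁹ J/eV) = 3.139019e-18 J

Using KE = ½mv²:
v = √(2·KE/m_e)
v = √(2 × 3.139019e-18 J / 9.10938 × 10⁻³¹ kg)
v = 2.6252e+06 m/s

This is approximately 0.876% the speed of light.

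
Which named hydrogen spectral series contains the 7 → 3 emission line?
Paschen series

The spectral series in hydrogen are named based on the final (lower) energy level:
- Lyman series: n_final = 1 (ultraviolet)
- Balmer series: n_final = 2 (visible/near-UV)
- Paschen series: n_final = 3 (infrared)
- Brackett series: n_final = 4 (infrared)
- Pfund series: n_final = 5 (far infrared)

Since this transition ends at n = 3, it belongs to the Paschen series.

For reference, this 7 → 3 line has photon energy
ΔE = 13.6057 eV × (1/3² - 1/7²) = 1.23407710 eV,
corresponding to wavelength λ = hc/ΔE = 1239.84 eV·nm / 1.23407710 eV = 1004.670 nm in the infrared region.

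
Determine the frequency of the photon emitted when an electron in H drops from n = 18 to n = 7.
5.70e+13 Hz

First, find the transition energy:
E_18 = -13.6057 / 18² = -0.041993 eV
E_7 = -13.6057 / 7² = -0.277667 eV
|ΔE| = |E_7 - E_18| = 0.235674 eV

Convert to Joules: E = 0.235674 eV × (1.602177 × 10⁻¹⁹ J/eV) = 3.7759e-20 J

Using E = hf:
f = E/h = 3.7759e-20 J / (6.62607 × 10⁻³⁴ J·s)
f = 5.70e+13 Hz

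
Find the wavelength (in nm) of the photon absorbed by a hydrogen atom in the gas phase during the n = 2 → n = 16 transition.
370.291863 nm

First, find the transition energy using E_n = -13.6057 / n² eV:
E_2 = -13.6057 / 2² = -3.4014250000 eV
E_16 = -13.6057 / 16² = -0.0531472656 eV

Photon energy: |ΔE| = |E_16 - E_2| = 3.3482777344 eV

Convert to wavelength using E = hc/λ with hc = 1239.84 eV·nm:
λ = hc/E = 1239.84 eV·nm / 3.3482777344 eV
λ = 370.291863 nm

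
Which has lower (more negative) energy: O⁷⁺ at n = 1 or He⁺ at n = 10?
O⁷⁺ at n = 1 (E = -870.7648 eV)

Using E_n = -13.6057 Z² / n² eV:

O⁷⁺ (Z = 8) at n = 1:
E = -13.6057 × 8² / 1² = -13.6057 × 64 / 1 = -870.7648000 eV

He⁺ (Z = 2) at n = 10:
E = -13.6057 × 2² / 10² = -13.6057 × 4 / 100 = -0.5442280 eV

Since -870.7648000 eV < -0.5442280 eV,
O⁷⁺ at n = 1 is more tightly bound (requires more energy to ionize).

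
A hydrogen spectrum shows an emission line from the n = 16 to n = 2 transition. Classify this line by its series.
Balmer series

The spectral series in hydrogen are named based on the final (lower) energy level:
- Lyman series: n_final = 1 (ultraviolet)
- Balmer series: n_final = 2 (visible/near-UV)
- Paschen series: n_final = 3 (infrared)
- Brackett series: n_final = 4 (infrared)
- Pfund series: n_final = 5 (far infrared)

Since this transition ends at n = 2, it belongs to the Balmer series.

For reference, this 16 → 2 line has photon energy
ΔE = 13.6057 eV × (1/2² - 1/16²) = 3.348277734 eV,
corresponding to wavelength λ = hc/ΔE = 1239.84 eV·nm / 3.348277734 eV = 370.29186 nm in the visible/near-UV region.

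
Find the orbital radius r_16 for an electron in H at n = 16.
13.5469 nm (or 135.4693 Å)

The Bohr radius formula is:
r_n = n² a₀ / Z

where a₀ = 0.0529177 nm is the Bohr radius.

For H (Z = 1) at n = 16:
r_16 = 16² × 0.0529177 nm / 1
r_16 = 256 × 0.0529177 nm / 1
r_16 = 13.54693 nm / 1
r_16 = 13.5469 nm

The electron orbits at approximately 13.5469 nm from the nucleus.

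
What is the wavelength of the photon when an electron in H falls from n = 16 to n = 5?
2524.7172 nm

First, find the transition energy using E_n = -13.6057 / n² eV:
E_16 = -13.6057 / 16² = -0.0531472656 eV
E_5 = -13.6057 / 5² = -0.5442280000 eV

Photon energy: |ΔE| = |E_5 - E_16| = 0.4910807344 eV

Convert to wavelength using E = hc/λ with hc = 1239.84 eV·nm:
λ = hc/E = 1239.84 eV·nm / 0.4910807344 eV
λ = 2524.7172 nm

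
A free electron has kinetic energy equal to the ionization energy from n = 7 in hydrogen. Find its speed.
3.1253e+05 m/s (or 0.104248% of c)

The binding energy at n = 7 for hydrogen is:
E_7 = -13.6057/7² = -0.27766735 eV
|E_7| = 0.27766735 eV

Convert to Joules:
KE = 0.27766735 eV × (1.602177 × 10⁻¹⁹ J/eV) = 4.448722e-20 J

Using KE = ½mv²:
v = √(2·KE/m_e)
v = √(2 × 4.448722e-20 J / 9.10938 × 10⁻³¹ kg)
v = 3.1253e+05 m/s

This is approximately 0.104248% the speed of light.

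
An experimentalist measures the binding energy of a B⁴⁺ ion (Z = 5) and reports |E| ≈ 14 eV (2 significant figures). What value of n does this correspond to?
n = 5

The exact energy levels follow E_n = -13.6057 Z² / n² eV with Z = 5.

The measured value (-14 eV) is reported to only 2 significant figures, so we must test candidate n values and see which one matches to that precision.

Candidate energies:
  n = 3:  E = -13.6057 × 5² / 3² = -37.79361 eV
  n = 4:  E = -13.6057 × 5² / 4² = -21.25891 eV
  n = 5:  E = -13.6057 × 5² / 5² = -13.60570 eV  ← matches
  n = 6:  E = -13.6057 × 5² / 6² = -9.44840 eV
  n = 7:  E = -13.6057 × 5² / 7² = -6.94168 eV

Checking against the measurement of -14 eV (2 sig figs), only n = 5 agrees:
E_5 = -13.60570 eV, which rounds to -14 eV ✓

Therefore n = 5.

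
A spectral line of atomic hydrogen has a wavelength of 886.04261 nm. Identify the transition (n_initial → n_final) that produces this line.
n = 11 → n = 3

First, find the photon energy from the wavelength (hc = 1239.84 eV·nm):
E = hc/λ = 1239.84 eV·nm / 886.04261 nm = 1.3993006 eV

The energy levels of hydrogen satisfy E_n = -13.6057 / n² eV, so an emission n_i → n_f releases
ΔE = 13.6057 × (1/n_f² − 1/n_i²) eV.

Setting ΔE equal to the photon energy:
1/n_f² − 1/n_i² = 1.3993006 / 13.6057 = 0.10284665

Since 1/n_i² must be positive, we need 1/n_f² > 0.10284665, i.e. n_f ≤ 3. For each allowed n_f, solve n_i = (1/n_f² − 0.10284665)^(−1/2) and check whether it is a whole number:
  n_f = 1: 1/n_i² = 1.00000000 − 0.10284665 = 0.89715335 → n_i = 1.056  (not an integer) ✗
  n_f = 2: 1/n_i² = 0.25000000 − 0.10284665 = 0.14715335 → n_i = 2.607  (not an integer) ✗
  n_f = 3: 1/n_i² = 0.11111111 − 0.10284665 = 0.00826446 → n_i = 11.000  → integer, n_i = 11 ✓

Only n_f = 3 gives an integer upper level, n_i = 11.

The transition is from n = 11 to n = 3 (emission).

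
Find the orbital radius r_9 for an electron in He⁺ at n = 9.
2.143168 nm (or 21.431677 Å)

The Bohr radius formula is:
r_n = n² a₀ / Z

where a₀ = 0.052917721 nm is the Bohr radius.

For He⁺ (Z = 2) at n = 9:
r_9 = 9² × 0.052917721 nm / 2
r_9 = 81 × 0.052917721 nm / 2
r_9 = 4.2863354 nm / 2
r_9 = 2.143168 nm

The electron orbits at approximately 2.143168 nm from the nucleus.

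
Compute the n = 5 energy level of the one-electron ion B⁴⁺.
-13.605700 eV

For hydrogen-like ions, the energy levels scale with Z²:
E_n = -13.6057 Z² / n² eV

For B⁴⁺ (Z = 5) at n = 5:
E_5 = -13.6057 × 5² / 5²
E_5 = -13.6057 × 25 / 25
E_5 = -340.1425 / 25
E_5 = -13.605700 eV

The energy is 25 times more negative than hydrogen at the same n due to the stronger nuclear charge.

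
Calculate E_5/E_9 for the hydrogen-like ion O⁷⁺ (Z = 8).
3.2400

Using E_n = -13.6057 Z² / n² eV with Z = 8:

E_5 = -13.6057 × 8² / 5² = -870.7648 / 25 = -34.8305920000 eV
E_9 = -13.6057 × 8² / 9² = -870.7648 / 81 = -10.7501827160 eV

The ratio is:
E_5/E_9 = (-34.8305920000) / (-10.7501827160)
E_5/E_9 = (-870.7648/25) / (-870.7648/81)
E_5/E_9 = 81/25
E_5/E_9 = 3.2400
(Note: the Z² factors cancel in the ratio.)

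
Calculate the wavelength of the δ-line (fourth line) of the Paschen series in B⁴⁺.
40.187 nm

The lines of a series are numbered from the longest wavelength (smallest ΔE) outward; the fourth line is the transition from n = n_f + 4 to n_f.
The Paschen series has all transitions ending at n_f = 3.

For B⁴⁺ (Z = 5), the fourth line (δ-line) is the jump from n = 7 to n = 3:
E_7 = -13.6057 × 5² / 7² = -6.94168 eV
E_3 = -13.6057 × 5² / 3² = -37.79361 eV
ΔE = E_7 - E_3 = 30.85193 eV

λ = hc/E = 1239.84 eV·nm / 30.85193 eV
λ = 40.187 nm

This is the δ-line of the Paschen series in B⁴⁺.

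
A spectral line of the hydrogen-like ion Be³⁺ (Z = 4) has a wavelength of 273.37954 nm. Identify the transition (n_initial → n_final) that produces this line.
n = 12 → n = 6

First, find the photon energy from the wavelength (hc = 1239.84 eV·nm):
E = hc/λ = 1239.84 eV·nm / 273.37954 nm = 4.5352333 eV

The energy levels of Be³⁺ satisfy E_n = -13.6057 × 4² / n² eV, so an emission n_i → n_f releases
ΔE = 13.6057 × 4² × (1/n_f² − 1/n_i²) eV.

Setting ΔE equal to the photon energy:
1/n_f² − 1/n_i² = 4.5352333 / (13.6057 × 4²) = 0.020833333

Since 1/n_i² must be positive, we need 1/n_f² > 0.020833333, i.e. n_f ≤ 6. For each allowed n_f, solve n_i = (1/n_f² − 0.020833333)^(−1/2) and check whether it is a whole number:
  n_f = 1: 1/n_i² = 1.000000000 − 0.020833333 = 0.979166667 → n_i = 1.011  (not an integer) ✗
  n_f = 2: 1/n_i² = 0.250000000 − 0.020833333 = 0.229166667 → n_i = 2.089  (not an integer) ✗
  n_f = 3: 1/n_i² = 0.111111111 − 0.020833333 = 0.090277778 → n_i = 3.328  (not an integer) ✗
  n_f = 4: 1/n_i² = 0.062500000 − 0.020833333 = 0.041666667 → n_i = 4.899  (not an integer) ✗
  n_f = 5: 1/n_i² = 0.040000000 − 0.020833333 = 0.019166667 → n_i = 7.223  (not an integer) ✗
  n_f = 6: 1/n_i² = 0.027777778 − 0.020833333 = 0.006944445 → n_i = 12.000  → integer, n_i = 12 ✓

Only n_f = 6 gives an integer upper level, n_i = 12.

The transition is from n = 12 to n = 6 (emission).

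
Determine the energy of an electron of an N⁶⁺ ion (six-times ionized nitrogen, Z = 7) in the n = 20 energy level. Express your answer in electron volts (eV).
-1.66670 eV

The energy levels of a hydrogen-like atom are given by:
E_n = -13.6057 Z² / n² eV  (with Z = 7 for N⁶⁺)

For n = 20:
E_20 = -13.6057 × 7² / 20²
E_20 = -13.6057 × 49 / 400
E_20 = -1.66670 eV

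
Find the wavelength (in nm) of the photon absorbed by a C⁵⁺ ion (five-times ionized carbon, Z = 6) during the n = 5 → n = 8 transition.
103.85 nm

First, find the transition energy using E_n = -13.6057 Z² / n² eV:
E_5 = -13.6057 × 6² / 5² = -19.59221 eV
E_8 = -13.6057 × 6² / 8² = -7.65321 eV

Photon energy: |ΔE| = |E_8 - E_5| = 11.93900 eV

Convert to wavelength using E = hc/λ with hc = 1239.84 eV·nm:
λ = hc/E = 1239.84 eV·nm / 11.93900 eV
λ = 103.85 nm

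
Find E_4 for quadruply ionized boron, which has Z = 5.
-21.259 eV

For hydrogen-like ions, the energy levels scale with Z²:
E_n = -13.6057 Z² / n² eV

For B⁴⁺ (Z = 5) at n = 4:
E_4 = -13.6057 × 5² / 4²
E_4 = -13.6057 × 25 / 16
E_4 = -340.1425 / 16
E_4 = -21.259 eV

The energy is 25 times more negative than hydrogen at the same n due to the stronger nuclear charge.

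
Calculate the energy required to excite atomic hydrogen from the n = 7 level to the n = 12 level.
0.1832 eV

The energy levels of a hydrogen-like atom are E_n = -13.6057 eV / n².

Energy at n = 7: E_7 = -13.6057 / 7² = -0.2776673 eV
Energy at n = 12: E_12 = -13.6057 / 12² = -0.0944840 eV

The excitation energy is the difference:
ΔE = E_12 - E_7
ΔE = -0.0944840 - (-0.2776673)
ΔE = 0.1832 eV

Since this is positive, energy must be absorbed (photon absorption).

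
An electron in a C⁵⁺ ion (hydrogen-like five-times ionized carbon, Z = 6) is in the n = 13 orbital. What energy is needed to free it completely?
2.898 eV

The ionization energy is the energy needed to remove the electron completely (n → ∞).

For a hydrogen-like ion with Z = 6, E_n = -13.6057 Z² / n² eV.

At n = 13: E_13 = -13.6057 × 6² / 13² = -2.898256 eV
At n = ∞: E_∞ = 0 eV

Ionization energy = E_∞ - E_13 = 0 - (-2.898256) = 2.898256 eV
Ionization energy ≈ 2.898 eV

This is also called the binding energy of the electron in state n = 13.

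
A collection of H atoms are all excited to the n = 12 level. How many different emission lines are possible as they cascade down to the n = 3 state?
45

The electron can occupy levels n = 3, 4, ..., 12 during de-excitation — that is m = 12 - 3 + 1 = 10 distinct levels.

The number of distinct spectral lines equals the number of ways to choose 2 of these m levels (each pair gives one possible emission transition):

Number of lines = m(m-1)/2 = 10×9/2 = 45

These correspond to all possible transitions between the 10 levels:
12 → 11, 12 → 10, 12 → 9, 12 → 8, 12 → 7, 12 → 6, 12 → 5, 12 → 4...

Each transition produces a photon with a unique energy (and thus wavelength). This count does not depend on Z.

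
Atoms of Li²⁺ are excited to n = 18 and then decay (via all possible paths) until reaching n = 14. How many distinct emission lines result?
10

The electron can occupy levels n = 14, 15, ..., 18 during de-excitation — that is m = 18 - 14 + 1 = 5 distinct levels.

The number of distinct spectral lines equals the number of ways to choose 2 of these m levels (each pair gives one possible emission transition):

Number of lines = m(m-1)/2 = 5×4/2 = 10

These correspond to all possible transitions between the 5 levels:
18 → 17, 18 → 16, 18 → 15, 18 → 14, 17 → 16, 17 → 15, 17 → 14, 16 → 15...

Each transition produces a photon with a unique energy (and thus wavelength). This count does not depend on Z.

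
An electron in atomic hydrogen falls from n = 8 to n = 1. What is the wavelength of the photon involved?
92.5730 nm

First, find the transition energy using E_n = -13.6057 / n² eV:
E_8 = -13.6057 / 8² = -0.212589 eV
E_1 = -13.6057 / 1² = -13.605700 eV

Photon energy: |ΔE| = |E_1 - E_8| = 13.393111 eV

Convert to wavelength using E = hc/λ with hc = 1239.84 eV·nm:
λ = hc/E = 1239.84 eV·nm / 13.393111 eV
λ = 92.5730 nm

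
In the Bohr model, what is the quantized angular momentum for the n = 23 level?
2.43e-33 J·s (or 23ℏ)

In the Bohr model, angular momentum is quantized:
L = nℏ

where ℏ = h/(2π) = 1.0546e-34 J·s

For n = 23:
L = 23 × 1.0546e-34 J·s
L = 2.43e-33 J·s

This can also be written as L = 23ℏ.
The angular momentum is an integer multiple of the reduced Planck constant.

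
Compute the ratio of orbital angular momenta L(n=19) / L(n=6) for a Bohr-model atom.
3.17

In the Bohr model, L_n = nℏ, so the ratio is purely the ratio of quantum numbers:

L_19/L_6 = 19ℏ / 6ℏ = 19/6 = 3.17

The angular momentum scales linearly with n.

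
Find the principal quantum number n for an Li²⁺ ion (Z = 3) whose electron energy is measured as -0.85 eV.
n = 12

The exact energy levels follow E_n = -13.6057 Z² / n² eV with Z = 3.

The measured value (-0.85 eV) is reported to only 2 significant figures, so we must test candidate n values and see which one matches to that precision.

Candidate energies:
  n = 10:  E = -13.6057 × 3² / 10² = -1.22451 eV
  n = 11:  E = -13.6057 × 3² / 11² = -1.01199 eV
  n = 12:  E = -13.6057 × 3² / 12² = -0.85036 eV  ← matches
  n = 13:  E = -13.6057 × 3² / 13² = -0.72456 eV
  n = 14:  E = -13.6057 × 3² / 14² = -0.62475 eV

Checking against the measurement of -0.85 eV (2 sig figs), only n = 12 agrees:
E_12 = -0.85036 eV, which rounds to -0.85 eV ✓

Therefore n = 12.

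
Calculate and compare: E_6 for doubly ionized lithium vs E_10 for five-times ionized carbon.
C⁵⁺ at n = 10 (E = -4.898 eV)

Using E_n = -13.6057 Z² / n² eV:

Li²⁺ (Z = 3) at n = 6:
E = -13.6057 × 3² / 6² = -13.6057 × 9 / 36 = -3.401425 eV

C⁵⁺ (Z = 6) at n = 10:
E = -13.6057 × 6² / 10² = -13.6057 × 36 / 100 = -4.898052 eV

Since -4.898052 eV < -3.401425 eV,
C⁵⁺ at n = 10 is more tightly bound (requires more energy to ionize).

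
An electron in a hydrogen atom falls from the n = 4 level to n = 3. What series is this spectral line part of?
Paschen series

The spectral series in hydrogen are named based on the final (lower) energy level:
- Lyman series: n_final = 1 (ultraviolet)
- Balmer series: n_final = 2 (visible/near-UV)
- Paschen series: n_final = 3 (infrared)
- Brackett series: n_final = 4 (infrared)
- Pfund series: n_final = 5 (far infrared)

Since this transition ends at n = 3, it belongs to the Paschen series.

For reference, this 4 → 3 line has photon energy
ΔE = 13.6057 eV × (1/3² - 1/4²) = 0.6613881944 eV,
corresponding to wavelength λ = hc/ΔE = 1239.84 eV·nm / 0.6613881944 eV = 1874.6026 nm in the infrared region.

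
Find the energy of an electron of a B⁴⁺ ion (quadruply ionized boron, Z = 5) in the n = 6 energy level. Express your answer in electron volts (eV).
-9.44840 eV

The energy levels of a hydrogen-like atom are given by:
E_n = -13.6057 Z² / n² eV  (with Z = 5 for B⁴⁺)

For n = 6:
E_6 = -13.6057 × 5² / 6²
E_6 = -13.6057 × 25 / 36
E_6 = -9.44840 eV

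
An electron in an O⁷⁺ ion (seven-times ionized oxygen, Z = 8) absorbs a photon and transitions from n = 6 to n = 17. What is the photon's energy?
21.174884 eV

The energy levels of a hydrogen-like atom are E_n = -13.6057 Z² eV / n².

Energy at n = 6: E_6 = -13.6057 × 8² / 6² = -24.187911111 eV
Energy at n = 17: E_17 = -13.6057 × 8² / 17² = -3.013026990 eV

The excitation energy is the difference:
ΔE = E_17 - E_6
ΔE = -3.013026990 - (-24.187911111)
ΔE = 21.174884 eV

Since this is positive, energy must be absorbed (photon absorption).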